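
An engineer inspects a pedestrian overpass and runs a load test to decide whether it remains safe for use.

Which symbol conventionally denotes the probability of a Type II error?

P(Type II error) = P(fail to reject H₀ | H₀ false) = β.

β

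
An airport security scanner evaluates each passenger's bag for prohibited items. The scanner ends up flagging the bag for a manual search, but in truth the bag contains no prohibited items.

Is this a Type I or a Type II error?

The null hypothesis here is that the bag contains no prohibited items.
'Flagging the bag for a manual search' corresponds to rejecting H₀.
H₀ was rejected but H₀ is true — a Type I error (false positive).

Type I error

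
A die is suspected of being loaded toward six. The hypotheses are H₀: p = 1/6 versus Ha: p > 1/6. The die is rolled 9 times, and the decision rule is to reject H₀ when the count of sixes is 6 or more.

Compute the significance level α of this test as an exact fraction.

Under H₀, K ~ Binomial(9, 1/6), and α = P(K ≥ 6).
Adding the binomial terms for j = 6 through 9 with p = 1/6 yields 5723/5038848.

5723/5038848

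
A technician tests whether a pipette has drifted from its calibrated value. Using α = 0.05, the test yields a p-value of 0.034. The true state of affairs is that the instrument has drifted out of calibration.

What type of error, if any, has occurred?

No error — this is a correct decision.

The conventional null hypothesis is that the instrument is correctly calibrated.
Since p = 0.034 < α = 0.05, H₀ is rejected.
H₀ is false (actually the instrument has drifted out of calibration).
The decision matches the true state — no error.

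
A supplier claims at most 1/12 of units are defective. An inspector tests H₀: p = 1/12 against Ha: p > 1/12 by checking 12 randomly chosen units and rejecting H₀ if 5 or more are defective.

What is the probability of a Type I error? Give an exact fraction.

2867643737/1486016741376

α = P(reject H₀ | H₀ true) = P(X ≥ 5 | p = 1/12), X ~ Binomial(12, 1/12).
Computing the lower-tail complement: 1 − 1483149097639/1486016741376 = 2867643737/1486016741376.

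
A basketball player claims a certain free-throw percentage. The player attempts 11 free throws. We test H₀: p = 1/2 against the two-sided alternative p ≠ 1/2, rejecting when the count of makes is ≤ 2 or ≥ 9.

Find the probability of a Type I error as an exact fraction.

Under H₀, K ~ Binomial(11, 1/2); α is the probability of landing in either tail, P(K ≤ 2) + P(K ≥ 9).
By symmetry, α = 2·P(K ≤ 2) = 2·(1 + 11 + 55)/2048 = 134/2048 = 67/1024.

67/1024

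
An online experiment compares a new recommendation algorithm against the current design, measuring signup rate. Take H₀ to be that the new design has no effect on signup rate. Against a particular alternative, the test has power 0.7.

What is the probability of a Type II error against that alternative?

Power = 1 − β, so β = 1 − 0.7 = 0.3.

0.3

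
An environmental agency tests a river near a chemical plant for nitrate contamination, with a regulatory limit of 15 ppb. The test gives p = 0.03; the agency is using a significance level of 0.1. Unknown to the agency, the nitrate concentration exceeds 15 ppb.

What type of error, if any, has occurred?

The conventional null hypothesis is that the nitrate concentration is at or below 15 ppb (safe).
Since p = 0.03 < α = 0.1, H₀ is rejected.
H₀ is false (actually the nitrate concentration exceeds 15 ppb).
The decision matches the true state — no error.

No error — this is a correct decision.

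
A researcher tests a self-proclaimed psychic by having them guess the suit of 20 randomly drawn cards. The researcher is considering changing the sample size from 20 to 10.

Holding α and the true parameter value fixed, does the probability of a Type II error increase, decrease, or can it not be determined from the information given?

A smaller sample increases the standard error, so the sampling distributions under H₀ and Ha overlap more.

It increases.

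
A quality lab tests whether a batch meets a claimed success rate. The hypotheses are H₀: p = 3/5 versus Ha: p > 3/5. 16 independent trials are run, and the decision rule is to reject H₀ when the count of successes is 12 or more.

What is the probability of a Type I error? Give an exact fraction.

Under H₀, K ~ Binomial(16, 3/5), and α = P(K ≥ 12).
Summing C(16,j)(3/5)^j(2/5)^{16−j} for j = 12,…,16 gives 1016646633/6103515625.

1016646633/6103515625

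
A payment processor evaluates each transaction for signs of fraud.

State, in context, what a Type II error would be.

With the conventional null hypothesis that the transaction is legitimate:
A Type II error is failing to reject H₀ when H₀ is false.
Here that means approving the transaction when actually the transaction is fraudulent.

A Type II error would mean concluding that the transaction is legitimate (or at least failing to establish that the transaction is fraudulent) when in fact the transaction is fraudulent.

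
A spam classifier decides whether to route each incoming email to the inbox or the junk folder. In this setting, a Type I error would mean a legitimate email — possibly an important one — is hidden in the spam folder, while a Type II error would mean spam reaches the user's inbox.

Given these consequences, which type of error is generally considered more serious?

The Type I consequence (a legitimate email — possibly an important one — is hidden in the spam folder) is more severe than the Type II consequence (spam reaches the user's inbox).

Type I error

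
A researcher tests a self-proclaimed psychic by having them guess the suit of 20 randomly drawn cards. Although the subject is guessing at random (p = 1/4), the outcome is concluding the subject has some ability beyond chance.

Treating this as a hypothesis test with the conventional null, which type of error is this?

The null hypothesis here is that the subject is guessing at random (p = 1/4).
'Concluding the subject has some ability beyond chance' corresponds to rejecting H₀.
H₀ was rejected but H₀ is true — a Type I error (false positive).

Type I error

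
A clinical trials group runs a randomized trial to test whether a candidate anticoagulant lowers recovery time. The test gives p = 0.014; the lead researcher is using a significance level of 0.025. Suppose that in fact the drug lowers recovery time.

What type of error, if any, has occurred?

The conventional null hypothesis is that the drug has no effect on recovery time.
Since p = 0.014 < α = 0.025, H₀ is rejected.
H₀ is false (actually the drug lowers recovery time).
The decision matches the true state — no error.

No error (correct decision).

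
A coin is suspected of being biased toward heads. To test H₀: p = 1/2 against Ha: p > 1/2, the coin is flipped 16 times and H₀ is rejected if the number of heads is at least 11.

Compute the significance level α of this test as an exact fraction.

Under H₀, X ~ Binomial(16, 1/2), and α = P(X ≥ 11).
Summing the upper tail: (4368 + 1820 + 560 + 120 + 16 + 1) / 2^16 = 6885/65536.

6885/65536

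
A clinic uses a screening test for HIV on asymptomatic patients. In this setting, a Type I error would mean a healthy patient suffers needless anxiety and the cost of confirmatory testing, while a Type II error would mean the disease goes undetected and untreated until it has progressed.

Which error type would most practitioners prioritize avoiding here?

The Type II consequence (the disease goes undetected and untreated until it has progressed) is more severe than the Type I consequence (a healthy patient suffers needless anxiety and the cost of confirmatory testing).

Type II error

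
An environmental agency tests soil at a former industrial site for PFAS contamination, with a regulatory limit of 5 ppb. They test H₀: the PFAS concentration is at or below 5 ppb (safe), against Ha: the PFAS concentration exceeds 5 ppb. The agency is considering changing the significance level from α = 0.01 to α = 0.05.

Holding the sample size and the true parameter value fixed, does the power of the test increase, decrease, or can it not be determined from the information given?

Relaxing α lowers the evidence threshold; under Ha, outcomes that previously fell short now trigger rejection.
Since power = 1 − β and β decreases, power increases.

It increases.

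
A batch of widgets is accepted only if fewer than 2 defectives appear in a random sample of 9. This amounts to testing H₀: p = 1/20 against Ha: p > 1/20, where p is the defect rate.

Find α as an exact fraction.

Under H₀, Y ~ Binomial(9, 1/20); the Type I error rate is P(Y ≥ 2).
Via the complement, α = 1 − Σ_{j=0}^{1} C(9,j)(1/20)^j(19/20)^{9-j} = 9115058713/128000000000.

9115058713/128000000000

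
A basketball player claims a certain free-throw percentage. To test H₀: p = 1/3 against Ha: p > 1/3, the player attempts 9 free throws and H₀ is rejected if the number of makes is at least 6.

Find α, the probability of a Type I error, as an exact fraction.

The Type I error probability is α = P(S ≥ 6) computed under H₀, where S ~ Binomial(9, 1/3).
Summing C(9,j)(1/3)^j(2/3)^{9−j} for j = 6,…,9 gives 835/19683.

835/19683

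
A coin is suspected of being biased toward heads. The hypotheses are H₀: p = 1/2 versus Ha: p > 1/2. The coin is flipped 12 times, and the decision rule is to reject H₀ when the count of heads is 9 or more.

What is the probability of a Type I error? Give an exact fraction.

Under H₀, Y ~ Binomial(12, 1/2), and α = P(Y ≥ 9).
That's C(12,9) + C(12,10) + C(12,11) + C(12,12) over 2^12, i.e. (220 + 66 + 12 + 1)/4096 = 299/4096.

299/4096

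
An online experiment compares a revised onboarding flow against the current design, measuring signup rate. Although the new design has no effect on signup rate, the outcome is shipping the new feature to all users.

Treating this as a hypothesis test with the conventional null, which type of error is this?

Type I error

The null hypothesis here is that the new design has no effect on signup rate.
'Shipping the new feature to all users' corresponds to rejecting H₀.
H₀ was rejected but H₀ is true — a Type I error (false positive).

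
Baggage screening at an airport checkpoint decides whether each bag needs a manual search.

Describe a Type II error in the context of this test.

A Type II error would mean concluding that the bag contains no prohibited items (or at least failing to establish that the bag contains a prohibited item) when in fact the bag contains a prohibited item.

With the conventional null hypothesis that the bag contains no prohibited items:
A Type II error is failing to reject H₀ when H₀ is false.
Here that means letting the bag through when actually the bag contains a prohibited item.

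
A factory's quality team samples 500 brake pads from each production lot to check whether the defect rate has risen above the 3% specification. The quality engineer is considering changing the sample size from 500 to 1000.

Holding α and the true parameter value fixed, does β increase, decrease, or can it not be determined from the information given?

A larger sample reduces the standard error, pulling the sampling distribution under Ha further from the non-rejection region.

It decreases.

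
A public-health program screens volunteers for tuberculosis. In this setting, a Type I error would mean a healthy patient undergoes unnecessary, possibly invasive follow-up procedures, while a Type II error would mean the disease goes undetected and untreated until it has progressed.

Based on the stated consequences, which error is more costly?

The Type II consequence (the disease goes undetected and untreated until it has progressed) is more severe than the Type I consequence (a healthy patient undergoes unnecessary, possibly invasive follow-up procedures).

Type II error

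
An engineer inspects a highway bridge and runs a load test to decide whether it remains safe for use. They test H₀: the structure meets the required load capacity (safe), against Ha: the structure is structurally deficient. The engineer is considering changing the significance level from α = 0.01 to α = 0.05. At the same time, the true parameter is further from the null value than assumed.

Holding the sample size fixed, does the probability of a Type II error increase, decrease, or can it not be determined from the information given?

With a larger α the critical value moves toward the center, so more of the Ha sampling distribution lies in the rejection region. A bigger departure from H₀ is easier for the test to detect, so it fails to reject less often. Both changes push β in the same direction.

It decreases.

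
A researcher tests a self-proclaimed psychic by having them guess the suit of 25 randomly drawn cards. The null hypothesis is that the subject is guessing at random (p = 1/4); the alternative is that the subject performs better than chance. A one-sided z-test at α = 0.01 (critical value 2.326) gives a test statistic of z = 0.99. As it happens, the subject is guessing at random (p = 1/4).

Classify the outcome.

No error — this is a correct decision.

Since z = 0.99 ≤ z* = 2.326, H₀ is not rejected.
H₀ is true (actually the subject is guessing at random (p = 1/4)).
The decision matches the true state — no error.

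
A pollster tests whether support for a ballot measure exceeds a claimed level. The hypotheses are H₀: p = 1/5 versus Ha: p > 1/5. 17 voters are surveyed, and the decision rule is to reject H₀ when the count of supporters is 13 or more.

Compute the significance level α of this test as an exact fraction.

The Type I error probability is α = P(S ≥ 13) computed under H₀, where S ~ Binomial(17, 1/5).
Summing C(17,j)(1/5)^j(4/5)^{17−j} for j = 13,…,17 gives 131009/152587890625.

131009/152587890625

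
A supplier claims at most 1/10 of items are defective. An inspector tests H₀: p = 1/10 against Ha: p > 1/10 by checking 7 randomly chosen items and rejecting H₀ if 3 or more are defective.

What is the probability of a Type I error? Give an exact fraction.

51383/2000000

The significance level is the probability, assuming p = 1/10, of seeing 3 or more defectives in 7 draws.
Via the complement, α = 1 − Σ_{j=0}^{2} C(7,j)(1/10)^j(9/10)^{7-j} = 51383/2000000.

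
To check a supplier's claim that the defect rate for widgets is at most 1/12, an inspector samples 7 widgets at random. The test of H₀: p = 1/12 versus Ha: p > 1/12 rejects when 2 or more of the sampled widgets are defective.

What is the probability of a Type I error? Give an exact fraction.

Under H₀, S ~ Binomial(7, 1/12); the Type I error rate is P(S ≥ 2).
α = 1 − P(S ≤ 1) = 1 − 1771561/1990656 = 219095/1990656.

219095/1990656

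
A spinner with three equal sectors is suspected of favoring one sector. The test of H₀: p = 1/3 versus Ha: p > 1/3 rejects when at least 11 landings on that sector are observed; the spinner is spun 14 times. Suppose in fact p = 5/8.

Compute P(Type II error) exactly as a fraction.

1830419739927/2199023255552

A Type II error is failing to reject when Ha holds: with p = 5/8, β = P(S ≤ 10).
Summing C(14,j)·(5/8)^j·(3/8)^{14-j} for j = 0..10 gives 1830419739927/2199023255552.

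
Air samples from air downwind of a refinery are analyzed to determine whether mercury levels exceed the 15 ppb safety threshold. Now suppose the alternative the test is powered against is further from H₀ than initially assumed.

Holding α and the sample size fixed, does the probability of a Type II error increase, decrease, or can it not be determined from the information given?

It decreases.

A bigger departure from H₀ is easier for the test to detect, so it fails to reject less often.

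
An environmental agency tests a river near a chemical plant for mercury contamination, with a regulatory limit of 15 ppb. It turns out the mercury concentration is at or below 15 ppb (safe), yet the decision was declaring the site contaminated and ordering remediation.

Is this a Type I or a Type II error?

Type I error

The null hypothesis here is that the mercury concentration is at or below 15 ppb (safe).
'Declaring the site contaminated and ordering remediation' corresponds to rejecting H₀.
H₀ was rejected but H₀ is true — a Type I error (false positive).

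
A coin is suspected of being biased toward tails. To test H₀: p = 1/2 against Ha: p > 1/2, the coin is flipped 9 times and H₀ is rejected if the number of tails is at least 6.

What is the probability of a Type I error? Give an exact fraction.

65/256

Under H₀, X ~ Binomial(9, 1/2), and α = P(X ≥ 6).
That's C(9,6) + C(9,7) + C(9,8) + C(9,9) over 2^9, i.e. (84 + 36 + 9 + 1)/512 = 130/512 = 65/256.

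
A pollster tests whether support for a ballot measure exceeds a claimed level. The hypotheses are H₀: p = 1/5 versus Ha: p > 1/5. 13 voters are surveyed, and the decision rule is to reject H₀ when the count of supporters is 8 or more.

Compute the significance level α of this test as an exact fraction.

1520533/1220703125

Under H₀, Y ~ Binomial(13, 1/5), and α = P(Y ≥ 8).
P(Y ≥ 8) = Σ_{j=8}^{13} C(13,j)·(1/5)^j·(4/5)^{13-j} = 1520533/1220703125.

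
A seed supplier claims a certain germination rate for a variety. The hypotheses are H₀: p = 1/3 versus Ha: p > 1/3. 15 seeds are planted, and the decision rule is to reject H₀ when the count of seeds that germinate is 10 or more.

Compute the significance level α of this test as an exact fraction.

122027/14348907

Under H₀, X ~ Binomial(15, 1/3), and α = P(X ≥ 10).
Adding the binomial terms for j = 10 through 15 with p = 1/3 yields 122027/14348907.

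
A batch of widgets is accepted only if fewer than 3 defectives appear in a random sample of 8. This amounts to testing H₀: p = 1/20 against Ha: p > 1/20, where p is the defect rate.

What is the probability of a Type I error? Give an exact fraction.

148178379/25600000000

Under H₀, X ~ Binomial(8, 1/20); the Type I error rate is P(X ≥ 3).
Computing the lower-tail complement: 1 − 25451821621/25600000000 = 148178379/25600000000.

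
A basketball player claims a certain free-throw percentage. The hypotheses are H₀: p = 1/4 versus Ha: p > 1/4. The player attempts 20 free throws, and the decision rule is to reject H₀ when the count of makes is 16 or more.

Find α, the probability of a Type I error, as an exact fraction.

α = P(reject H₀ | H₀ true) = P(Y ≥ 16 | p = 1/4), with Y ~ Binomial(20, 1/4).
Adding the binomial terms for j = 16 through 20 with p = 1/4 yields 106249/274877906944.

106249/274877906944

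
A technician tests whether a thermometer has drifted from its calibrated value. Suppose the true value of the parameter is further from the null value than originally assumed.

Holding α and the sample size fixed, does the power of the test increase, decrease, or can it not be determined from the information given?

It increases.

The further the true parameter sits from the null value, the more of the Ha sampling distribution falls in the rejection region.
Since power = 1 − β and β decreases, power increases.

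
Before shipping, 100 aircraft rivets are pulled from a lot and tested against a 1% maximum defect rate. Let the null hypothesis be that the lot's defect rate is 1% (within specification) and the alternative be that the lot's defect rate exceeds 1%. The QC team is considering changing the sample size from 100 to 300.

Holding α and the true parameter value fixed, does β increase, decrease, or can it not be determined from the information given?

It decreases.

More data shrinks sampling variability; the test statistic under Ha concentrates further from the null value, making rejection more likely.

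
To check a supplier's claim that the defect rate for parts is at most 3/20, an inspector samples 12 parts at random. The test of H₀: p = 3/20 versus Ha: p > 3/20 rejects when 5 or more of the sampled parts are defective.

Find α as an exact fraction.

9798413783967/409600000000000

α = P(reject H₀ | H₀ true) = P(Y ≥ 5 | p = 3/20), Y ~ Binomial(12, 3/20).
Computing the lower-tail complement: 1 − 399801586216033/409600000000000 = 9798413783967/409600000000000.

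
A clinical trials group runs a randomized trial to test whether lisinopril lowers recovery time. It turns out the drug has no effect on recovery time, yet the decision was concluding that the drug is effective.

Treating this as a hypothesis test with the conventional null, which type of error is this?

The null hypothesis here is that the drug has no effect on recovery time.
'Concluding that the drug is effective' corresponds to rejecting H₀.
H₀ was rejected but H₀ is true — a Type I error (false positive).

Type I error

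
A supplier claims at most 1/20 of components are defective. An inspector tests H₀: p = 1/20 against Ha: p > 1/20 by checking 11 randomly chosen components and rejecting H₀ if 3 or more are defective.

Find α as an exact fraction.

α = P(reject H₀ | H₀ true) = P(X ≥ 3 | p = 1/20), X ~ Binomial(11, 1/20).
Computing the lower-tail complement: 1 − 322687697779/327680000000 = 4992302221/327680000000.

4992302221/327680000000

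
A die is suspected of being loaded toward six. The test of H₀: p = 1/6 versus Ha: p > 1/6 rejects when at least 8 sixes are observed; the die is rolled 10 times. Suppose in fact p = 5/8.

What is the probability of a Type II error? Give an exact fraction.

211794831/268435456

β = P(fail to reject H₀ | Ha true) = P(S ≤ 7 | p = 5/8), S ~ Binomial(10, 5/8).
Adding the binomial probabilities P(S=0)+…+P(S=7) at p = 5/8 gives 211794831/268435456.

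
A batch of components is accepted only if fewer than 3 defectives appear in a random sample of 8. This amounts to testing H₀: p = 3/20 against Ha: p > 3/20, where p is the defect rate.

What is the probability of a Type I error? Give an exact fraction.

2693447019/25600000000

Under H₀, X ~ Binomial(8, 3/20); the Type I error rate is P(X ≥ 3).
Computing the lower-tail complement: 1 − 22906552981/25600000000 = 2693447019/25600000000.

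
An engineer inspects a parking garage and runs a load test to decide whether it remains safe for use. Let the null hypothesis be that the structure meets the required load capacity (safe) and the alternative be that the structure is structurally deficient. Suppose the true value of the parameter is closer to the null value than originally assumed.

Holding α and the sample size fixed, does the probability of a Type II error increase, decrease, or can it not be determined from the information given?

It increases.

A smaller departure from H₀ means the test statistic under Ha is distributed closer to where it would be under H₀; rejection becomes less likely.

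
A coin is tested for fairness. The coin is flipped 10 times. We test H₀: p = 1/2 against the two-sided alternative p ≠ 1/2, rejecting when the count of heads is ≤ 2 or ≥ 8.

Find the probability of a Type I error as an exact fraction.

The significance level is the null-hypothesis probability of the rejection region {≤2} ∪ {≥8}.
Each tail has probability (1 + 10 + 45)/1024; doubling gives α = 112/1024 = 7/64.

7/64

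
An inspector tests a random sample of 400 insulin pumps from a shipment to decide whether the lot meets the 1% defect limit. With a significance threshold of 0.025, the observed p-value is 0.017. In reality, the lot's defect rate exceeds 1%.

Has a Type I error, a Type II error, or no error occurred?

No error — this is a correct decision.

The conventional null hypothesis is that the lot's defect rate is 1% (within specification).
Since p = 0.017 < α = 0.025, H₀ is rejected.
H₀ is false (actually the lot's defect rate exceeds 1%).
The decision matches the true state — no error.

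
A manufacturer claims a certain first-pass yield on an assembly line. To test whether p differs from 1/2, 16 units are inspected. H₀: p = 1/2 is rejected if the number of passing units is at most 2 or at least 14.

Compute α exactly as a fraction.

137/32768

Under H₀, X ~ Binomial(16, 1/2); α is the probability of landing in either tail, P(X ≤ 2) + P(X ≥ 14).
Each tail has probability (1 + 16 + 120)/65536; doubling gives α = 274/65536 = 137/32768.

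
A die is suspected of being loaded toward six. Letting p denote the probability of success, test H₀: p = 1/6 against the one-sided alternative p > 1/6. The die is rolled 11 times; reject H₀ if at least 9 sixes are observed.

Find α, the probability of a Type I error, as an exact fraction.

The Type I error probability is α = P(Y ≥ 9) computed under H₀, where Y ~ Binomial(11, 1/6).
Summing C(11,j)(1/6)^j(5/6)^{11−j} for j = 9,…,11 gives 53/13436928.

53/13436928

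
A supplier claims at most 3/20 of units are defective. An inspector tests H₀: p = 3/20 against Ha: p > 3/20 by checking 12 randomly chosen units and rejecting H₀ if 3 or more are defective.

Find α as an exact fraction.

216417823765749/819200000000000

The significance level is the probability, assuming p = 3/20, of seeing 3 or more defectives in 12 draws.
Computing the lower-tail complement: 1 − 602782176234251/819200000000000 = 216417823765749/819200000000000.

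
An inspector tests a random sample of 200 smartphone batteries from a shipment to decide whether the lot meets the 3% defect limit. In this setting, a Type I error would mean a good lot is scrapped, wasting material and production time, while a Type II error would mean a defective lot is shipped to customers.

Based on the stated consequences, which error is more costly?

Type II error

The Type II consequence (a defective lot is shipped to customers) is more severe than the Type I consequence (a good lot is scrapped, wasting material and production time).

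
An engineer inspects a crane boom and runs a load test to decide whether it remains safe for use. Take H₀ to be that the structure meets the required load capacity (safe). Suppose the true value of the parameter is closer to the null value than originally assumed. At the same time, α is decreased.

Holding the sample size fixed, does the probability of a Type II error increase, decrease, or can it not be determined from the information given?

When the true parameter is near the null value, the test has a harder time distinguishing Ha from H₀. Tightening α shrinks the rejection region. When Ha holds, fewer sample outcomes clear the stricter threshold, so more fall in the acceptance region. Both changes push β in the same direction.

It increases.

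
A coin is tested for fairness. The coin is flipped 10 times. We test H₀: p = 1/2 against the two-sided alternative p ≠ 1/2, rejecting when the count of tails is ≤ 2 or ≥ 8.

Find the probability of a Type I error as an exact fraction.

7/64

Under H₀, X ~ Binomial(10, 1/2); α is the probability of landing in either tail, P(X ≤ 2) + P(X ≥ 8).
Each tail has probability (1 + 10 + 45)/1024; doubling gives α = 112/1024 = 7/64.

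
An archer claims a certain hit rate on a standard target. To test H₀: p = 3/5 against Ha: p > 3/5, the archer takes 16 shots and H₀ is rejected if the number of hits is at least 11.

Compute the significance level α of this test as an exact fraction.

α = P(reject H₀ | H₀ true) = P(K ≥ 11 | p = 3/5), with K ~ Binomial(16, 3/5).
Summing C(16,j)(3/5)^j(2/5)^{16−j} for j = 11,…,16 gives 50177064897/152587890625.

50177064897/152587890625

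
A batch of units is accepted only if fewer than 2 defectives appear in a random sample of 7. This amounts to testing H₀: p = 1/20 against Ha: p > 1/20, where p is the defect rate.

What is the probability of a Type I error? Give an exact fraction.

α = P(reject H₀ | H₀ true) = P(S ≥ 2 | p = 1/20), S ~ Binomial(7, 1/20).
Computing the lower-tail complement: 1 − 611596453/640000000 = 28403547/640000000.

28403547/640000000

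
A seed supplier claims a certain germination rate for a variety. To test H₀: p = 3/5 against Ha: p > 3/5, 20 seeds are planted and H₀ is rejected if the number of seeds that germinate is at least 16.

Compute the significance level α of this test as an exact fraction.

The Type I error probability is α = P(K ≥ 16) computed under H₀, where K ~ Binomial(20, 3/5).
Summing C(20,j)(3/5)^j(2/5)^{20−j} for j = 16,…,20 gives 4859156913201/95367431640625.

4859156913201/95367431640625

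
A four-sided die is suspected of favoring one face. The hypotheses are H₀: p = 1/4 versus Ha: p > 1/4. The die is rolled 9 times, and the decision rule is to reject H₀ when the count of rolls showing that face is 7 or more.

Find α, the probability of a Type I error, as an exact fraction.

11/8192

Under H₀, S ~ Binomial(9, 1/4), and α = P(S ≥ 7).
P(S ≥ 7) = Σ_{j=7}^{9} C(9,j)·(1/4)^j·(3/4)^{9-j} = 11/8192.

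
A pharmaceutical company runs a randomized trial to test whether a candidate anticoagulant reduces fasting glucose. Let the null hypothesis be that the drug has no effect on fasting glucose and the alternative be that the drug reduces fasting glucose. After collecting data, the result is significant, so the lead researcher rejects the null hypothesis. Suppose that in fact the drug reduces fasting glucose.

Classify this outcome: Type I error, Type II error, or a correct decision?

The test rejected a false H₀ — the decision matches the true state.

No error — this is a correct decision.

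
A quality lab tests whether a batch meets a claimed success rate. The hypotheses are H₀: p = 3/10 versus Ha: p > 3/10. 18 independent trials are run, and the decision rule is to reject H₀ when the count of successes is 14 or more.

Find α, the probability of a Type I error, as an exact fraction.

493702843149/12500000000000000

The Type I error probability is α = P(X ≥ 14) computed under H₀, where X ~ Binomial(18, 3/10).
Summing C(18,j)(3/10)^j(7/10)^{18−j} for j = 14,…,18 gives 493702843149/12500000000000000.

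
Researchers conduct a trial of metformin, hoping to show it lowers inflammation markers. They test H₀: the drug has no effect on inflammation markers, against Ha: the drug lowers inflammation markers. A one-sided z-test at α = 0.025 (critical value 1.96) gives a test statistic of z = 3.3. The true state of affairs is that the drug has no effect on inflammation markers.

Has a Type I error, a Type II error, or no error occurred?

Type I error

Since z = 3.3 > z* = 1.96, H₀ is rejected.
H₀ is true (actually the drug has no effect on inflammation markers).
Rejecting a true H₀ is a Type I error.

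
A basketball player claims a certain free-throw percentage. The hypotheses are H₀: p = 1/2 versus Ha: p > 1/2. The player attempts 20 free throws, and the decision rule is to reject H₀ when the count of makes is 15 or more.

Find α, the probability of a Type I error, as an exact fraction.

The Type I error probability is α = P(K ≥ 15) computed under H₀, where K ~ Binomial(20, 1/2).
That's C(20,15) + C(20,16) + C(20,17) + C(20,18) + C(20,19) + C(20,20) over 2^20, i.e. (15504 + 4845 + 1140 + 190 + 20 + 1)/1048576 = 21700/1048576 = 5425/262144.

5425/262144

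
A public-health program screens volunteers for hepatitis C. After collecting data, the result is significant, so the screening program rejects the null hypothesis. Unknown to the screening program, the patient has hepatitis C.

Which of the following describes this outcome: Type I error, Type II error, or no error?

The conventional null hypothesis here is that the patient does not have hepatitis C.
The test rejected a false H₀ — the decision matches the true state.

Neither — the decision is correct.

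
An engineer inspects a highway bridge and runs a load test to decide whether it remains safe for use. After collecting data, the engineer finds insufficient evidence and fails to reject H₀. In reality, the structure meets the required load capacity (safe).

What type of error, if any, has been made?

The conventional null hypothesis here is that the structure meets the required load capacity (safe).
The test retained a true H₀ — the decision matches the true state.

No error — this is a correct decision.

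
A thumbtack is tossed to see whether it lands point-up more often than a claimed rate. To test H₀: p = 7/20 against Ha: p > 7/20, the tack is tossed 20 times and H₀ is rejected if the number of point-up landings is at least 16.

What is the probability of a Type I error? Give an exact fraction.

1309170390051900216169/26214400000000000000000000

α = P(reject H₀ | H₀ true) = P(K ≥ 16 | p = 7/20), with K ~ Binomial(20, 7/20).
P(K ≥ 16) = Σ_{j=16}^{20} C(20,j)·(7/20)^j·(13/20)^{20-j} = 1309170390051900216169/26214400000000000000000000.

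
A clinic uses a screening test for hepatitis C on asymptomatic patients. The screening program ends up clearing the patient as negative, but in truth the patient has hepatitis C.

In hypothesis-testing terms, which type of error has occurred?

Type II error

The null hypothesis here is that the patient does not have hepatitis C.
'Clearing the patient as negative' corresponds to failing to reject H₀.
H₀ was not rejected but H₀ is false — a Type II error (false negative).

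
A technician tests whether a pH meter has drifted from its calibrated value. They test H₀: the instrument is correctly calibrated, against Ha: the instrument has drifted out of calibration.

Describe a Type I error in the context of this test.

A Type I error is rejecting H₀ when H₀ is true.
Here that means pulling the instrument for recalibration when actually the instrument is correctly calibrated.

A Type I error would mean concluding that the instrument has drifted out of calibration when in fact the instrument is correctly calibrated.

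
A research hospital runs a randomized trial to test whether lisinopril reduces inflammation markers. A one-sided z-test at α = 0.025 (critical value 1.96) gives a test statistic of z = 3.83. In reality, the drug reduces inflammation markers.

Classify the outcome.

Neither — the decision is correct.

The conventional null hypothesis is that the drug has no effect on inflammation markers.
Since z = 3.83 > z* = 1.96, H₀ is rejected.
H₀ is false (actually the drug reduces inflammation markers).
The decision matches the true state — no error.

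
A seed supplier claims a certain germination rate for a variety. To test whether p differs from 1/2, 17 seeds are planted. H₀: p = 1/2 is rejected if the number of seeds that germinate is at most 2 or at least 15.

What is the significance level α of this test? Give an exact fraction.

α = P(K ≤ 2 or K ≥ 15 | p = 1/2), K ~ Binomial(17, 1/2).
The two tails are symmetric, so α = 2·(1 + 17 + 136)/2^17 = 308/131072 = 77/32768.

77/32768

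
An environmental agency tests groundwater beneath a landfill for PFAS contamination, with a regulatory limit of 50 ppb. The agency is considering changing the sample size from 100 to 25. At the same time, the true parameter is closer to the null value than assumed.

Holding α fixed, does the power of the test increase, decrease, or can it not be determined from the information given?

With less data the test statistic is noisier; under Ha, more outcomes land inside the acceptance region. A smaller departure from H₀ means the test statistic under Ha is distributed closer to where it would be under H₀; rejection becomes less likely. Both changes push β in the same direction.
Since power = 1 − β and β increases, power decreases.

It decreases.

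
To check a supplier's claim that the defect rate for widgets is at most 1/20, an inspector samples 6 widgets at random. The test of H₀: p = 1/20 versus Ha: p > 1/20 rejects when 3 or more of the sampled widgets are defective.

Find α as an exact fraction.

14271/6400000

The significance level is the probability, assuming p = 1/20, of seeing 3 or more defectives in 6 draws.
Via the complement, α = 1 − Σ_{j=0}^{2} C(6,j)(1/20)^j(19/20)^{6-j} = 14271/6400000.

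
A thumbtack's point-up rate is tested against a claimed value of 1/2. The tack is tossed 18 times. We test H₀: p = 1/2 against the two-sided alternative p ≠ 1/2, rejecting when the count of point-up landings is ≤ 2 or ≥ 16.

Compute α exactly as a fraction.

43/32768

α = P(X ≤ 2 or X ≥ 16 | p = 1/2), X ~ Binomial(18, 1/2).
The two tails are symmetric, so α = 2·(1 + 18 + 153)/2^18 = 344/262144 = 43/32768.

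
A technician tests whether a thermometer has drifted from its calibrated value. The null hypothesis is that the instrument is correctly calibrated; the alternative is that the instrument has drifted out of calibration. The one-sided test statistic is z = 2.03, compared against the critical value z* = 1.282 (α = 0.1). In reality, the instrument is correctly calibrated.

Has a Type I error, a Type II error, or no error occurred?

Since z = 2.03 > z* = 1.282, H₀ is rejected.
H₀ is true (actually the instrument is correctly calibrated).
Rejecting a true H₀ is a Type I error.

Type I error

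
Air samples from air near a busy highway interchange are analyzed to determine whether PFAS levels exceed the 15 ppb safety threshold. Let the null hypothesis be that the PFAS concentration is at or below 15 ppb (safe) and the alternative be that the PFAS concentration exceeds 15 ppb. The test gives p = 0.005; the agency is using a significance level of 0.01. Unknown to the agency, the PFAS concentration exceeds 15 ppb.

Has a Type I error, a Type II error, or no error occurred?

No error — this is a correct decision.

Since p = 0.005 < α = 0.01, H₀ is rejected.
H₀ is false (actually the PFAS concentration exceeds 15 ppb).
The decision matches the true state — no error.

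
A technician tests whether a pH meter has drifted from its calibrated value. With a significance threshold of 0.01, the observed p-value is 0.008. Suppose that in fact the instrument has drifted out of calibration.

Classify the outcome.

No error — this is a correct decision.

The conventional null hypothesis is that the instrument is correctly calibrated.
Since p = 0.008 < α = 0.01, H₀ is rejected.
H₀ is false (actually the instrument has drifted out of calibration).
The decision matches the true state — no error.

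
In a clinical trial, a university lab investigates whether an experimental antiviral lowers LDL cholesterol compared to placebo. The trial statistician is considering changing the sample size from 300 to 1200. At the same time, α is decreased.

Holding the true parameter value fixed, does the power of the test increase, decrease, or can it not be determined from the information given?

Cannot be determined from the information given.

The first change alone would make β decrease; the second alone would make β increase. Which effect dominates depends on the magnitudes, which are not given.
Since power = 1 − β, the effect on power is likewise indeterminate.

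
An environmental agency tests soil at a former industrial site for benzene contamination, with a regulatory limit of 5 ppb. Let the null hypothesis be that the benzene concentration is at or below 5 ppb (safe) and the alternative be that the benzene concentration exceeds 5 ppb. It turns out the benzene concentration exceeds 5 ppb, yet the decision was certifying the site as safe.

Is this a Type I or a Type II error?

Type II error

'Certifying the site as safe' corresponds to failing to reject H₀.
H₀ was not rejected but H₀ is false — a Type II error (false negative).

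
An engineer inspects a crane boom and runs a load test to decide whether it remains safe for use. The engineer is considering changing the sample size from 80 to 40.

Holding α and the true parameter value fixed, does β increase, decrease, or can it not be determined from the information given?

A smaller sample increases the standard error, so the sampling distributions under H₀ and Ha overlap more.

It increases.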